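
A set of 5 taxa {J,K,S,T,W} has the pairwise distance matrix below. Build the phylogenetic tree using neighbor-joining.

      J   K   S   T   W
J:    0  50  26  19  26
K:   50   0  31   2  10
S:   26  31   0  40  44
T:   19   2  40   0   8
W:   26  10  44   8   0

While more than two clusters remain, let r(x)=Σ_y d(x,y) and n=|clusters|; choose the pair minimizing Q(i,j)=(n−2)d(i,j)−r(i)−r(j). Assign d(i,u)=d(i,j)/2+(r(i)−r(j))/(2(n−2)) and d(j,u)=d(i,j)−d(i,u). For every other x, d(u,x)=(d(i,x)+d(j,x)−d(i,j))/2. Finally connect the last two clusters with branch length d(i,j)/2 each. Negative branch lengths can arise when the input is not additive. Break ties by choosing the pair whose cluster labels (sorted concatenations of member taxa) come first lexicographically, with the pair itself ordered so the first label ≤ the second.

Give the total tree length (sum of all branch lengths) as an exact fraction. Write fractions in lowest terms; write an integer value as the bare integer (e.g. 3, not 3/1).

107/2

iteration 1: select J,S (d=26, Q=-184); attach at lengths (29/3, 49/3); label the merged cluster JS
  updated: d(JS,K)=55/2, d(JS,T)=33/2, d(JS,W)=22
iteration 2: select JS,W (d=22, Q=-62); attach at lengths (35/2, 9/2); label the merged cluster JSW
  updated: d(JSW,K)=31/4, d(JSW,T)=5/4
iteration 3: select JSW,K (d=31/4, Q=-11); attach at lengths (7/2, 17/4); label the merged cluster JKSW
  updated: d(JKSW,T)=-9/4
iteration 4: select JKSW,T (d=-9/4); attach at lengths (-9/8, -9/8); label the merged cluster JKSTW
final tree: ((((J:29/3,S:49/3):35/2,W:9/2):7/2,K:17/4):-9/8,T:-9/8)
total length: 107/2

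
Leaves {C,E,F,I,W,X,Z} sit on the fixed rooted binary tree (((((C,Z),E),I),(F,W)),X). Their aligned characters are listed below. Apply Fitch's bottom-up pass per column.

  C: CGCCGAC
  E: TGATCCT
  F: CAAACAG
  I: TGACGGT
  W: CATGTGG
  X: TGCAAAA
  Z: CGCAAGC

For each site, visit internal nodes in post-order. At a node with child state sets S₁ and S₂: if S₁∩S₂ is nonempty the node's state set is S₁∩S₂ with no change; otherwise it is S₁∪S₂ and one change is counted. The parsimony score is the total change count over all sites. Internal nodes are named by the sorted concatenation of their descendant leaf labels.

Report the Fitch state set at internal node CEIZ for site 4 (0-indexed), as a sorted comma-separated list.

G

CZ@0: {C} ∩ {C} = {C} (intersection, +0)
CEZ@0: {C} ∪ {T} = {C,T} (union, +1)
CEIZ@0: {C,T} ∩ {T} = {T} (intersection, +0)
FW@0: {C} ∩ {C} = {C} (intersection, +0)
CEFIWZ@0: {T} ∪ {C} = {C,T} (union, +1)
CEFIWXZ@0: {C,T} ∩ {T} = {T} (intersection, +0)
CZ@1: {G} ∩ {G} = {G} (intersection, +0)
CEZ@1: {G} ∩ {G} = {G} (intersection, +0)
CEIZ@1: {G} ∩ {G} = {G} (intersection, +0)
FW@1: {A} ∩ {A} = {A} (intersection, +0)
CEFIWZ@1: {G} ∪ {A} = {A,G} (union, +1)
CEFIWXZ@1: {A,G} ∩ {G} = {G} (intersection, +0)
CZ@2: {C} ∩ {C} = {C} (intersection, +0)
CEZ@2: {C} ∪ {A} = {A,C} (union, +1)
CEIZ@2: {A,C} ∩ {A} = {A} (intersection, +0)
FW@2: {A} ∪ {T} = {A,T} (union, +1)
CEFIWZ@2: {A} ∩ {A,T} = {A} (intersection, +0)
CEFIWXZ@2: {A} ∪ {C} = {A,C} (union, +1)
CZ@3: {C} ∪ {A} = {A,C} (union, +1)
CEZ@3: {A,C} ∪ {T} = {A,C,T} (union, +1)
CEIZ@3: {A,C,T} ∩ {C} = {C} (intersection, +0)
FW@3: {A} ∪ {G} = {A,G} (union, +1)
CEFIWZ@3: {C} ∪ {A,G} = {A,C,G} (union, +1)
CEFIWXZ@3: {A,C,G} ∩ {A} = {A} (intersection, +0)
CZ@4: {G} ∪ {A} = {A,G} (union, +1)
CEZ@4: {A,G} ∪ {C} = {A,C,G} (union, +1)
CEIZ@4: {A,C,G} ∩ {G} = {G} (intersection, +0)
FW@4: {C} ∪ {T} = {C,T} (union, +1)
CEFIWZ@4: {G} ∪ {C,T} = {C,G,T} (union, +1)
CEFIWXZ@4: {C,G,T} ∪ {A} = {A,C,G,T} (union, +1)
CZ@5: {A} ∪ {G} = {A,G} (union, +1)
CEZ@5: {A,G} ∪ {C} = {A,C,G} (union, +1)
CEIZ@5: {A,C,G} ∩ {G} = {G} (intersection, +0)
FW@5: {A} ∪ {G} = {A,G} (union, +1)
CEFIWZ@5: {G} ∩ {A,G} = {G} (intersection, +0)
CEFIWXZ@5: {G} ∪ {A} = {A,G} (union, +1)
CZ@6: {C} ∩ {C} = {C} (intersection, +0)
CEZ@6: {C} ∪ {T} = {C,T} (union, +1)
CEIZ@6: {C,T} ∩ {T} = {T} (intersection, +0)
FW@6: {G} ∩ {G} = {G} (intersection, +0)
CEFIWZ@6: {T} ∪ {G} = {G,T} (union, +1)
CEFIWXZ@6: {G,T} ∪ {A} = {A,G,T} (union, +1)
per-site changes: [2, 1, 3, 4, 5, 4, 3]; total = 22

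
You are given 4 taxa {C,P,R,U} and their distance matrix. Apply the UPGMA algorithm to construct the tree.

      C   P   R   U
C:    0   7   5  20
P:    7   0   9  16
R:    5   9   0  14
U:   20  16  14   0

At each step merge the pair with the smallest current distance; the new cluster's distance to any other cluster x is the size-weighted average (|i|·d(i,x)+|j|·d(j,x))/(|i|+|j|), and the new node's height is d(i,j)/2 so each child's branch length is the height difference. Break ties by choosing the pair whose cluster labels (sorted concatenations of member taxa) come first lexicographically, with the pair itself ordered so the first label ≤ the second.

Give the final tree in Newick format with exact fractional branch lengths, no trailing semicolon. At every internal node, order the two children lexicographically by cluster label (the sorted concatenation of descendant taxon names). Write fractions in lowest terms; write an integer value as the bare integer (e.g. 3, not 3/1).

(((C:5/2,R:5/2):3/2,P:4):13/3,U:25/3)

1. join C+R (d=5) ⇒ CR; edges |C|=5/2, |R|=5/2
  updated: d(CR,P)=8, d(CR,U)=17
2. join CR+P (d=8) ⇒ CPR; edges |CR|=3/2, |P|=4
  updated: d(CPR,U)=50/3
3. join CPR+U (d=50/3) ⇒ CPRU; edges |CPR|=13/3, |U|=25/3
final tree: (((C:5/2,R:5/2):3/2,P:4):13/3,U:25/3)
total length: 139/6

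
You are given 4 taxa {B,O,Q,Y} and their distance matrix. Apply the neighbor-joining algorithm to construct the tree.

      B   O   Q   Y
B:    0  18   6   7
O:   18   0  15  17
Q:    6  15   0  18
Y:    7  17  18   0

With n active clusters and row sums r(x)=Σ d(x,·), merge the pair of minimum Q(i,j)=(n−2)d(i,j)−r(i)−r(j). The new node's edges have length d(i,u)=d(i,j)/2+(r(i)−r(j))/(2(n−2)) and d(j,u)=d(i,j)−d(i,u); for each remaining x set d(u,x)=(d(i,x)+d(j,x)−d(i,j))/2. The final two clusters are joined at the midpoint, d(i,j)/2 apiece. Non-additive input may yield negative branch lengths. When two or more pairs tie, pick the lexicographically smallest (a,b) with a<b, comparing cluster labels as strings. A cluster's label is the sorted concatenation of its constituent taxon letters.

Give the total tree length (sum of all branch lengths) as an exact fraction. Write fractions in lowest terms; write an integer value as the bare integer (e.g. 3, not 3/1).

103/4

1. join B+Y (d=7, Q=-59) ⇒ BY; edges |B|=3/4, |Y|=25/4
  updated: d(BY,O)=14, d(BY,Q)=17/2
2. join BY+O (d=14, Q=-75/2) ⇒ BOY; edges |BY|=15/4, |O|=41/4
  updated: d(BOY,Q)=19/4
3. join BOY+Q (d=19/4) ⇒ BOQY; edges |BOY|=19/8, |Q|=19/8
final tree: (((B:3/4,Y:25/4):15/4,O:41/4):19/8,Q:19/8)
total length: 103/4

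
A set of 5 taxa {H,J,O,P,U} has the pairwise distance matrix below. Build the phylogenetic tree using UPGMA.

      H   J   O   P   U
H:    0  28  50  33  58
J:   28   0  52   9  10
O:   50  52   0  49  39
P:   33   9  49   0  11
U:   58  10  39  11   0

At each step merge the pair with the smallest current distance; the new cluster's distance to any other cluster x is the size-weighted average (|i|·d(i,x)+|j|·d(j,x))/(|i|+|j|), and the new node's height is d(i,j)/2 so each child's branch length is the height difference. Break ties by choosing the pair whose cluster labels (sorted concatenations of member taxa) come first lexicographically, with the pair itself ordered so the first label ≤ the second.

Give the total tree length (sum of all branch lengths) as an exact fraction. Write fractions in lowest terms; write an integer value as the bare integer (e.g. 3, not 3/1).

925/12

1. join J+P (d=9) ⇒ JP; edges |J|=9/2, |P|=9/2
  updated: d(H,JP)=61/2, d(JP,O)=101/2, d(JP,U)=21/2
2. join JP+U (d=21/2) ⇒ JPU; edges |JP|=3/4, |U|=21/4
  updated: d(H,JPU)=119/3, d(JPU,O)=140/3
3. join H+JPU (d=119/3) ⇒ HJPU; edges |H|=119/6, |JPU|=175/12
  updated: d(HJPU,O)=95/2
4. join HJPU+O (d=95/2) ⇒ HJOPU; edges |HJPU|=47/12, |O|=95/4
final tree: ((H:119/6,((J:9/2,P:9/2):3/4,U:21/4):175/12):47/12,O:95/4)
total length: 925/12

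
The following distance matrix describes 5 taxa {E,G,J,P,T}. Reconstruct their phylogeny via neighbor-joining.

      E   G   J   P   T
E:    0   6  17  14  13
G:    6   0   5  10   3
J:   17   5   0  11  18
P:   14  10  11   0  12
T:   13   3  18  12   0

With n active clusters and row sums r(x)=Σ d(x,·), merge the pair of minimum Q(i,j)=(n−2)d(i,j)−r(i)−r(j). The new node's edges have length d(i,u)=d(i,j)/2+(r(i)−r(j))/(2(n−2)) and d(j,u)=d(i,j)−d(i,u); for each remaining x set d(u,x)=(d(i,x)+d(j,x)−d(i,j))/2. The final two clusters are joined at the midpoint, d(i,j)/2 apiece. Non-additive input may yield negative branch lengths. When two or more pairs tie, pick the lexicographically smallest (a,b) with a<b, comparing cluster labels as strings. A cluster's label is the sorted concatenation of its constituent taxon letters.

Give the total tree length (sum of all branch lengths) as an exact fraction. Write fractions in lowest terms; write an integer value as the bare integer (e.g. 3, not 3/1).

iteration 1: select J,P (d=11, Q=-65); attach at lengths (37/6, 29/6); label the merged cluster JP
  updated: d(E,JP)=10, d(G,JP)=2, d(JP,T)=19/2
iteration 2: select E,JP (d=10, Q=-61/2); attach at lengths (55/8, 25/8); label the merged cluster EJP
  updated: d(EJP,G)=-1, d(EJP,T)=25/4
iteration 3: select EJP,G (d=-1, Q=-33/4); attach at lengths (9/8, -17/8); label the merged cluster EGJP
  updated: d(EGJP,T)=41/8
iteration 4: select EGJP,T (d=41/8); attach at lengths (41/16, 41/16); label the merged cluster EGJPT
final tree: (((E:55/8,(J:37/6,P:29/6):25/8):9/8,G:-17/8):41/16,T:41/16)
total length: 201/8

201/8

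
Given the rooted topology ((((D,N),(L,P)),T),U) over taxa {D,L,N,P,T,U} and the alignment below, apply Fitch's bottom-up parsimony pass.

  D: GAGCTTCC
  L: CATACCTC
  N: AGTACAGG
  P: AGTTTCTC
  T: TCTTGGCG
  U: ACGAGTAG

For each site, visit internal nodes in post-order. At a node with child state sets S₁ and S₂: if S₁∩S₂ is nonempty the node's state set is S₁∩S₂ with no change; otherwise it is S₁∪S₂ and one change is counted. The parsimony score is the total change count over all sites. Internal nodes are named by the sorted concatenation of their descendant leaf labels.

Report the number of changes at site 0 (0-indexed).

site 0, node DN: D={G} ∪ N={A} → {A,G} (+1)
site 0, node LP: L={C} ∪ P={A} → {A,C} (+1)
site 0, node DLNP: DN={A,G} ∩ LP={A,C} → {A} (+0)
site 0, node DLNPT: DLNP={A} ∪ T={T} → {A,T} (+1)
site 0, node DLNPTU: DLNPT={A,T} ∩ U={A} → {A} (+0)
site 1, node DN: D={A} ∪ N={G} → {A,G} (+1)
site 1, node LP: L={A} ∪ P={G} → {A,G} (+1)
site 1, node DLNP: DN={A,G} ∩ LP={A,G} → {A,G} (+0)
site 1, node DLNPT: DLNP={A,G} ∪ T={C} → {A,C,G} (+1)
site 1, node DLNPTU: DLNPT={A,C,G} ∩ U={C} → {C} (+0)
site 2, node DN: D={G} ∪ N={T} → {G,T} (+1)
site 2, node LP: L={T} ∩ P={T} → {T} (+0)
site 2, node DLNP: DN={G,T} ∩ LP={T} → {T} (+0)
site 2, node DLNPT: DLNP={T} ∩ T={T} → {T} (+0)
site 2, node DLNPTU: DLNPT={T} ∪ U={G} → {G,T} (+1)
site 3, node DN: D={C} ∪ N={A} → {A,C} (+1)
site 3, node LP: L={A} ∪ P={T} → {A,T} (+1)
site 3, node DLNP: DN={A,C} ∩ LP={A,T} → {A} (+0)
site 3, node DLNPT: DLNP={A} ∪ T={T} → {A,T} (+1)
site 3, node DLNPTU: DLNPT={A,T} ∩ U={A} → {A} (+0)
site 4, node DN: D={T} ∪ N={C} → {C,T} (+1)
site 4, node LP: L={C} ∪ P={T} → {C,T} (+1)
site 4, node DLNP: DN={C,T} ∩ LP={C,T} → {C,T} (+0)
site 4, node DLNPT: DLNP={C,T} ∪ T={G} → {C,G,T} (+1)
site 4, node DLNPTU: DLNPT={C,G,T} ∩ U={G} → {G} (+0)
site 5, node DN: D={T} ∪ N={A} → {A,T} (+1)
site 5, node LP: L={C} ∩ P={C} → {C} (+0)
site 5, node DLNP: DN={A,T} ∪ LP={C} → {A,C,T} (+1)
site 5, node DLNPT: DLNP={A,C,T} ∪ T={G} → {A,C,G,T} (+1)
site 5, node DLNPTU: DLNPT={A,C,G,T} ∩ U={T} → {T} (+0)
site 6, node DN: D={C} ∪ N={G} → {C,G} (+1)
site 6, node LP: L={T} ∩ P={T} → {T} (+0)
site 6, node DLNP: DN={C,G} ∪ LP={T} → {C,G,T} (+1)
site 6, node DLNPT: DLNP={C,G,T} ∩ T={C} → {C} (+0)
site 6, node DLNPTU: DLNPT={C} ∪ U={A} → {A,C} (+1)
site 7, node DN: D={C} ∪ N={G} → {C,G} (+1)
site 7, node LP: L={C} ∩ P={C} → {C} (+0)
site 7, node DLNP: DN={C,G} ∩ LP={C} → {C} (+0)
site 7, node DLNPT: DLNP={C} ∪ T={G} → {C,G} (+1)
site 7, node DLNPTU: DLNPT={C,G} ∩ U={G} → {G} (+0)
per-site changes: [3, 3, 2, 3, 3, 3, 3, 2]; total = 22

3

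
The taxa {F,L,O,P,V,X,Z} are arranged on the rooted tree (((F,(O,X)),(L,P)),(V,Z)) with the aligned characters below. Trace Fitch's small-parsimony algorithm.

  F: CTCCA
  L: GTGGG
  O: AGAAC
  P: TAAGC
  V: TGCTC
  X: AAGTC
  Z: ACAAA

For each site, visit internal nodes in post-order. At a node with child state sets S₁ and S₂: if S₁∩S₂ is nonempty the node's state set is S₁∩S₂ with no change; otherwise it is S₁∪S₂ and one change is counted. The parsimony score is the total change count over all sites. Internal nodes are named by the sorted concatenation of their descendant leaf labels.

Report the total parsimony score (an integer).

20

site 0, node OX: O={A} ∩ X={A} → {A} (+0)
site 0, node FOX: F={C} ∪ OX={A} → {A,C} (+1)
site 0, node LP: L={G} ∪ P={T} → {G,T} (+1)
site 0, node FLOPX: FOX={A,C} ∪ LP={G,T} → {A,C,G,T} (+1)
site 0, node VZ: V={T} ∪ Z={A} → {A,T} (+1)
site 0, node FLOPVXZ: FLOPX={A,C,G,T} ∩ VZ={A,T} → {A,T} (+0)
site 1, node OX: O={G} ∪ X={A} → {A,G} (+1)
site 1, node FOX: F={T} ∪ OX={A,G} → {A,G,T} (+1)
site 1, node LP: L={T} ∪ P={A} → {A,T} (+1)
site 1, node FLOPX: FOX={A,G,T} ∩ LP={A,T} → {A,T} (+0)
site 1, node VZ: V={G} ∪ Z={C} → {C,G} (+1)
site 1, node FLOPVXZ: FLOPX={A,T} ∪ VZ={C,G} → {A,C,G,T} (+1)
site 2, node OX: O={A} ∪ X={G} → {A,G} (+1)
site 2, node FOX: F={C} ∪ OX={A,G} → {A,C,G} (+1)
site 2, node LP: L={G} ∪ P={A} → {A,G} (+1)
site 2, node FLOPX: FOX={A,C,G} ∩ LP={A,G} → {A,G} (+0)
site 2, node VZ: V={C} ∪ Z={A} → {A,C} (+1)
site 2, node FLOPVXZ: FLOPX={A,G} ∩ VZ={A,C} → {A} (+0)
site 3, node OX: O={A} ∪ X={T} → {A,T} (+1)
site 3, node FOX: F={C} ∪ OX={A,T} → {A,C,T} (+1)
site 3, node LP: L={G} ∩ P={G} → {G} (+0)
site 3, node FLOPX: FOX={A,C,T} ∪ LP={G} → {A,C,G,T} (+1)
site 3, node VZ: V={T} ∪ Z={A} → {A,T} (+1)
site 3, node FLOPVXZ: FLOPX={A,C,G,T} ∩ VZ={A,T} → {A,T} (+0)
site 4, node OX: O={C} ∩ X={C} → {C} (+0)
site 4, node FOX: F={A} ∪ OX={C} → {A,C} (+1)
site 4, node LP: L={G} ∪ P={C} → {C,G} (+1)
site 4, node FLOPX: FOX={A,C} ∩ LP={C,G} → {C} (+0)
site 4, node VZ: V={C} ∪ Z={A} → {A,C} (+1)
site 4, node FLOPVXZ: FLOPX={C} ∩ VZ={A,C} → {C} (+0)
per-site changes: [4, 5, 4, 4, 3]; total = 20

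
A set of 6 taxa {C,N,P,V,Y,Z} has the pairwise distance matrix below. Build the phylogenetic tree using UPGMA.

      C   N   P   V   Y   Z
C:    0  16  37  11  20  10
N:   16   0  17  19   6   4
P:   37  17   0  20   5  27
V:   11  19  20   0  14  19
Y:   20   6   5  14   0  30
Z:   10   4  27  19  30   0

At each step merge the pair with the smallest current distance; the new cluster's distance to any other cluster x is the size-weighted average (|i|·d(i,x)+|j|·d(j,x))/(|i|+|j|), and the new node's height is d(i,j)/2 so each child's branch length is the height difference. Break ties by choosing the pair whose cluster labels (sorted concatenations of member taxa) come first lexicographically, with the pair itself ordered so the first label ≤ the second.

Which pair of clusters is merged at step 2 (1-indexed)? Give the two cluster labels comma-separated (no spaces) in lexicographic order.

step 1: merge (N,Z) at d=4; branch lengths N→2, Z→2; new cluster NZ
  updated: d(C,NZ)=13, d(NZ,P)=22, d(NZ,V)=19, d(NZ,Y)=18
step 2: merge (P,Y) at d=5; branch lengths P→5/2, Y→5/2; new cluster PY
  updated: d(C,PY)=57/2, d(NZ,PY)=20, d(PY,V)=17
step 3: merge (C,V) at d=11; branch lengths C→11/2, V→11/2; new cluster CV
  updated: d(CV,NZ)=16, d(CV,PY)=91/4
step 4: merge (CV,NZ) at d=16; branch lengths CV→5/2, NZ→6; new cluster CNVZ
  updated: d(CNVZ,PY)=171/8
step 5: merge (CNVZ,PY) at d=171/8; branch lengths CNVZ→43/16, PY→131/16; new cluster CNPVYZ
final tree: (((C:11/2,V:11/2):5/2,(N:2,Z:2):6):43/16,(P:5/2,Y:5/2):131/16)
total length: 315/8

P,Y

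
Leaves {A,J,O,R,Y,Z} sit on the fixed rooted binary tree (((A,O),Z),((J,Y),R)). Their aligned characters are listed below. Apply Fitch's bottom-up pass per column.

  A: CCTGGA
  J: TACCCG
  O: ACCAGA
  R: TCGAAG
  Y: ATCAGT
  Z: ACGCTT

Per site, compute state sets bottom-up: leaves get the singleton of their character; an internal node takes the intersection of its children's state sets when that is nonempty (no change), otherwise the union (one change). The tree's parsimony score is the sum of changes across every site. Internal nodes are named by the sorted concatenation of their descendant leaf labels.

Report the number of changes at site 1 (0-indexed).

2

[col 0] AO: children A:{C}, O:{A} ∪→ {A,C}; cost 1
[col 0] AOZ: children AO:{A,C}, Z:{A} ∩→ {A}; cost 0
[col 0] JY: children J:{T}, Y:{A} ∪→ {A,T}; cost 1
[col 0] JRY: children JY:{A,T}, R:{T} ∩→ {T}; cost 0
[col 0] AJORYZ: children AOZ:{A}, JRY:{T} ∪→ {A,T}; cost 1
[col 1] AO: children A:{C}, O:{C} ∩→ {C}; cost 0
[col 1] AOZ: children AO:{C}, Z:{C} ∩→ {C}; cost 0
[col 1] JY: children J:{A}, Y:{T} ∪→ {A,T}; cost 1
[col 1] JRY: children JY:{A,T}, R:{C} ∪→ {A,C,T}; cost 1
[col 1] AJORYZ: children AOZ:{C}, JRY:{A,C,T} ∩→ {C}; cost 0
[col 2] AO: children A:{T}, O:{C} ∪→ {C,T}; cost 1
[col 2] AOZ: children AO:{C,T}, Z:{G} ∪→ {C,G,T}; cost 1
[col 2] JY: children J:{C}, Y:{C} ∩→ {C}; cost 0
[col 2] JRY: children JY:{C}, R:{G} ∪→ {C,G}; cost 1
[col 2] AJORYZ: children AOZ:{C,G,T}, JRY:{C,G} ∩→ {C,G}; cost 0
[col 3] AO: children A:{G}, O:{A} ∪→ {A,G}; cost 1
[col 3] AOZ: children AO:{A,G}, Z:{C} ∪→ {A,C,G}; cost 1
[col 3] JY: children J:{C}, Y:{A} ∪→ {A,C}; cost 1
[col 3] JRY: children JY:{A,C}, R:{A} ∩→ {A}; cost 0
[col 3] AJORYZ: children AOZ:{A,C,G}, JRY:{A} ∩→ {A}; cost 0
[col 4] AO: children A:{G}, O:{G} ∩→ {G}; cost 0
[col 4] AOZ: children AO:{G}, Z:{T} ∪→ {G,T}; cost 1
[col 4] JY: children J:{C}, Y:{G} ∪→ {C,G}; cost 1
[col 4] JRY: children JY:{C,G}, R:{A} ∪→ {A,C,G}; cost 1
[col 4] AJORYZ: children AOZ:{G,T}, JRY:{A,C,G} ∩→ {G}; cost 0
[col 5] AO: children A:{A}, O:{A} ∩→ {A}; cost 0
[col 5] AOZ: children AO:{A}, Z:{T} ∪→ {A,T}; cost 1
[col 5] JY: children J:{G}, Y:{T} ∪→ {G,T}; cost 1
[col 5] JRY: children JY:{G,T}, R:{G} ∩→ {G}; cost 0
[col 5] AJORYZ: children AOZ:{A,T}, JRY:{G} ∪→ {A,G,T}; cost 1
per-site changes: [3, 2, 3, 3, 3, 3]; total = 17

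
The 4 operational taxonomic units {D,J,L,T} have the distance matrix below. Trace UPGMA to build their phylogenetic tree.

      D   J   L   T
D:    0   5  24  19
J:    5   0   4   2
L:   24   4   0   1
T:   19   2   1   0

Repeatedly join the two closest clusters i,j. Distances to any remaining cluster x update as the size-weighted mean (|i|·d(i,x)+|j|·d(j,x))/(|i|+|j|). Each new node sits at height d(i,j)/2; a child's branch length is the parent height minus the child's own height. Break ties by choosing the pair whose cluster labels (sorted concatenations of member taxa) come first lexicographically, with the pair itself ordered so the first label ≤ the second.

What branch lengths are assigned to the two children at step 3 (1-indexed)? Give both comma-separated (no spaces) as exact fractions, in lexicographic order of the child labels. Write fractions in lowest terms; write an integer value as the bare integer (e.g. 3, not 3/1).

1. join L+T (d=1) ⇒ LT; edges |L|=1/2, |T|=1/2
  updated: d(D,LT)=43/2, d(J,LT)=3
2. join J+LT (d=3) ⇒ JLT; edges |J|=3/2, |LT|=1
  updated: d(D,JLT)=16
3. join D+JLT (d=16) ⇒ DJLT; edges |D|=8, |JLT|=13/2
final tree: (D:8,(J:3/2,(L:1/2,T:1/2):1):13/2)
total length: 18

8,13/2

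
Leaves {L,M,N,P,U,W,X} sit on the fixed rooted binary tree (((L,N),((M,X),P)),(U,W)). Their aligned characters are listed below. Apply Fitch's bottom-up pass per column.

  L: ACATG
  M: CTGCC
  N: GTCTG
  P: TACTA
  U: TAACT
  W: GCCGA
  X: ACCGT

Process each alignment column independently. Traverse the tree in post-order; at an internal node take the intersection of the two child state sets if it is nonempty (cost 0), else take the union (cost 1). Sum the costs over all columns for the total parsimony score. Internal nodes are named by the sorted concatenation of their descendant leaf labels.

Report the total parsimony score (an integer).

20

[col 0] LN: children L:{A}, N:{G} ∪→ {A,G}; cost 1
[col 0] MX: children M:{C}, X:{A} ∪→ {A,C}; cost 1
[col 0] MPX: children MX:{A,C}, P:{T} ∪→ {A,C,T}; cost 1
[col 0] LMNPX: children LN:{A,G}, MPX:{A,C,T} ∩→ {A}; cost 0
[col 0] UW: children U:{T}, W:{G} ∪→ {G,T}; cost 1
[col 0] LMNPUWX: children LMNPX:{A}, UW:{G,T} ∪→ {A,G,T}; cost 1
[col 1] LN: children L:{C}, N:{T} ∪→ {C,T}; cost 1
[col 1] MX: children M:{T}, X:{C} ∪→ {C,T}; cost 1
[col 1] MPX: children MX:{C,T}, P:{A} ∪→ {A,C,T}; cost 1
[col 1] LMNPX: children LN:{C,T}, MPX:{A,C,T} ∩→ {C,T}; cost 0
[col 1] UW: children U:{A}, W:{C} ∪→ {A,C}; cost 1
[col 1] LMNPUWX: children LMNPX:{C,T}, UW:{A,C} ∩→ {C}; cost 0
[col 2] LN: children L:{A}, N:{C} ∪→ {A,C}; cost 1
[col 2] MX: children M:{G}, X:{C} ∪→ {C,G}; cost 1
[col 2] MPX: children MX:{C,G}, P:{C} ∩→ {C}; cost 0
[col 2] LMNPX: children LN:{A,C}, MPX:{C} ∩→ {C}; cost 0
[col 2] UW: children U:{A}, W:{C} ∪→ {A,C}; cost 1
[col 2] LMNPUWX: children LMNPX:{C}, UW:{A,C} ∩→ {C}; cost 0
[col 3] LN: children L:{T}, N:{T} ∩→ {T}; cost 0
[col 3] MX: children M:{C}, X:{G} ∪→ {C,G}; cost 1
[col 3] MPX: children MX:{C,G}, P:{T} ∪→ {C,G,T}; cost 1
[col 3] LMNPX: children LN:{T}, MPX:{C,G,T} ∩→ {T}; cost 0
[col 3] UW: children U:{C}, W:{G} ∪→ {C,G}; cost 1
[col 3] LMNPUWX: children LMNPX:{T}, UW:{C,G} ∪→ {C,G,T}; cost 1
[col 4] LN: children L:{G}, N:{G} ∩→ {G}; cost 0
[col 4] MX: children M:{C}, X:{T} ∪→ {C,T}; cost 1
[col 4] MPX: children MX:{C,T}, P:{A} ∪→ {A,C,T}; cost 1
[col 4] LMNPX: children LN:{G}, MPX:{A,C,T} ∪→ {A,C,G,T}; cost 1
[col 4] UW: children U:{T}, W:{A} ∪→ {A,T}; cost 1
[col 4] LMNPUWX: children LMNPX:{A,C,G,T}, UW:{A,T} ∩→ {A,T}; cost 0
per-site changes: [5, 4, 3, 4, 4]; total = 20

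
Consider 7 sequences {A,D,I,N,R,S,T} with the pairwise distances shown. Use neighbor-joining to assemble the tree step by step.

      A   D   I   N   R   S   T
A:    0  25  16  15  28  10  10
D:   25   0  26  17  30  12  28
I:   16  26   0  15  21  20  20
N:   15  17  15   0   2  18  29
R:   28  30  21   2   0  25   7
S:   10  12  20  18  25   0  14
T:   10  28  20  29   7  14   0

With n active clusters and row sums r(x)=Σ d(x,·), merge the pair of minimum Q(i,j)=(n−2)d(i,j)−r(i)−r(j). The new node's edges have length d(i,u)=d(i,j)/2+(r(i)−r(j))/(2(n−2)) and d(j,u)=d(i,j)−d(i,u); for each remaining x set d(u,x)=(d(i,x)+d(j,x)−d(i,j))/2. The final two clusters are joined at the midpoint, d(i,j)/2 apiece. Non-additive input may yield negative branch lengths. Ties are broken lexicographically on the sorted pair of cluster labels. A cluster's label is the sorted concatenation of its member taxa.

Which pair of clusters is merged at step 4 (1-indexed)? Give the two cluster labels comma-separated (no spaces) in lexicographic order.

iteration 1: select N,R (d=2, Q=-199); attach at lengths (-7/10, 27/10); label the merged cluster NR
  updated: d(A,NR)=41/2, d(D,NR)=45/2, d(I,NR)=17, d(NR,S)=41/2, d(NR,T)=17
iteration 2: select D,S (d=12, Q=-142); attach at lengths (85/8, 11/8); label the merged cluster DS
  updated: d(A,DS)=23/2, d(DS,I)=17, d(DS,NR)=31/2, d(DS,T)=15
iteration 3: select A,T (d=10, Q=-90); attach at lengths (13/3, 17/3); label the merged cluster AT
  updated: d(AT,DS)=33/4, d(AT,I)=13, d(AT,NR)=55/4
iteration 4: select AT,DS (d=33/4, Q=-237/4); attach at lengths (43/16, 89/16); label the merged cluster ADST
  updated: d(ADST,I)=87/8, d(ADST,NR)=21/2
iteration 5: select ADST,I (d=87/8, Q=-307/8); attach at lengths (35/16, 139/16); label the merged cluster ADIST
  updated: d(ADIST,NR)=133/16
iteration 6: select ADIST,NR (d=133/16); attach at lengths (133/32, 133/32); label the merged cluster ADINRST
final tree: ((((A:13/3,T:17/3):43/16,(D:85/8,S:11/8):89/16):35/16,I:139/16):133/32,(N:-7/10,R:27/10):133/32)
total length: 823/16

AT,DS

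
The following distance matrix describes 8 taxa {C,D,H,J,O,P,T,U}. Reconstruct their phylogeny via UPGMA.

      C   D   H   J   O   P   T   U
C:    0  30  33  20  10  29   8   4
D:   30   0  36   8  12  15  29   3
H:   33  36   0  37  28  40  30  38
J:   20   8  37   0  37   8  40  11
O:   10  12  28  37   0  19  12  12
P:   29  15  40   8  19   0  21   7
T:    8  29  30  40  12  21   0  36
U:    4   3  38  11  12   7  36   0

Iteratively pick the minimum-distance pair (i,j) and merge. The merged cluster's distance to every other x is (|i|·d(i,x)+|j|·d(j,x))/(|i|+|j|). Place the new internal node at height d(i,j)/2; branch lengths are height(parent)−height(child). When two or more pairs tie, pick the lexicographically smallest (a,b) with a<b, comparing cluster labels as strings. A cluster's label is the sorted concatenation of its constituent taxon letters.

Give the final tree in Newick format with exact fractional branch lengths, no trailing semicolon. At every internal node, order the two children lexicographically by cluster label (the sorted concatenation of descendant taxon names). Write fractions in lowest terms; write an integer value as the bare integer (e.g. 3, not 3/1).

((((C:4,T:4):3/2,O:11/2):157/24,((D:3/2,U:3/2):29/8,(J:4,P:4):9/8):83/12):881/168,H:121/7)

1. join D+U (d=3) ⇒ DU; edges |D|=3/2, |U|=3/2
  updated: d(C,DU)=17, d(DU,H)=37, d(DU,J)=19/2, d(DU,O)=12, d(DU,P)=11, d(DU,T)=65/2
2. join C+T (d=8) ⇒ CT; edges |C|=4, |T|=4
  updated: d(CT,DU)=99/4, d(CT,H)=63/2, d(CT,J)=30, d(CT,O)=11, d(CT,P)=25
3. join J+P (d=8) ⇒ JP; edges |J|=4, |P|=4
  updated: d(CT,JP)=55/2, d(DU,JP)=41/4, d(H,JP)=77/2, d(JP,O)=28
4. join DU+JP (d=41/4) ⇒ DJPU; edges |DU|=29/8, |JP|=9/8
  updated: d(CT,DJPU)=209/8, d(DJPU,H)=151/4, d(DJPU,O)=20
5. join CT+O (d=11) ⇒ COT; edges |CT|=3/2, |O|=11/2
  updated: d(COT,DJPU)=289/12, d(COT,H)=91/3
6. join COT+DJPU (d=289/12) ⇒ CDJOPTU; edges |COT|=157/24, |DJPU|=83/12
  updated: d(CDJOPTU,H)=242/7
7. join CDJOPTU+H (d=242/7) ⇒ CDHJOPTU; edges |CDJOPTU|=881/168, |H|=121/7
final tree: ((((C:4,T:4):3/2,O:11/2):157/24,((D:3/2,U:3/2):29/8,(J:4,P:4):9/8):83/12):881/168,H:121/7)
total length: 2803/42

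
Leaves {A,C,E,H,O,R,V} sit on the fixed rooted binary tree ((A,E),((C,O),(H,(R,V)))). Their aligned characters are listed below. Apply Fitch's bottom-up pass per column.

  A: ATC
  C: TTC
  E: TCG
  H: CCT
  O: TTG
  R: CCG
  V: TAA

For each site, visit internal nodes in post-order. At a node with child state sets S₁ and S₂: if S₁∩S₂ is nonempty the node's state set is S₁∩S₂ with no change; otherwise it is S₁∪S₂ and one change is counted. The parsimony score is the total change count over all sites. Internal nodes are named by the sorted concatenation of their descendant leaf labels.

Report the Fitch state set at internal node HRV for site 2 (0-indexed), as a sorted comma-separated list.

A,G,T

[col 0] AE: children A:{A}, E:{T} ∪→ {A,T}; cost 1
[col 0] CO: children C:{T}, O:{T} ∩→ {T}; cost 0
[col 0] RV: children R:{C}, V:{T} ∪→ {C,T}; cost 1
[col 0] HRV: children H:{C}, RV:{C,T} ∩→ {C}; cost 0
[col 0] CHORV: children CO:{T}, HRV:{C} ∪→ {C,T}; cost 1
[col 0] ACEHORV: children AE:{A,T}, CHORV:{C,T} ∩→ {T}; cost 0
[col 1] AE: children A:{T}, E:{C} ∪→ {C,T}; cost 1
[col 1] CO: children C:{T}, O:{T} ∩→ {T}; cost 0
[col 1] RV: children R:{C}, V:{A} ∪→ {A,C}; cost 1
[col 1] HRV: children H:{C}, RV:{A,C} ∩→ {C}; cost 0
[col 1] CHORV: children CO:{T}, HRV:{C} ∪→ {C,T}; cost 1
[col 1] ACEHORV: children AE:{C,T}, CHORV:{C,T} ∩→ {C,T}; cost 0
[col 2] AE: children A:{C}, E:{G} ∪→ {C,G}; cost 1
[col 2] CO: children C:{C}, O:{G} ∪→ {C,G}; cost 1
[col 2] RV: children R:{G}, V:{A} ∪→ {A,G}; cost 1
[col 2] HRV: children H:{T}, RV:{A,G} ∪→ {A,G,T}; cost 1
[col 2] CHORV: children CO:{C,G}, HRV:{A,G,T} ∩→ {G}; cost 0
[col 2] ACEHORV: children AE:{C,G}, CHORV:{G} ∩→ {G}; cost 0
per-site changes: [3, 3, 4]; total = 10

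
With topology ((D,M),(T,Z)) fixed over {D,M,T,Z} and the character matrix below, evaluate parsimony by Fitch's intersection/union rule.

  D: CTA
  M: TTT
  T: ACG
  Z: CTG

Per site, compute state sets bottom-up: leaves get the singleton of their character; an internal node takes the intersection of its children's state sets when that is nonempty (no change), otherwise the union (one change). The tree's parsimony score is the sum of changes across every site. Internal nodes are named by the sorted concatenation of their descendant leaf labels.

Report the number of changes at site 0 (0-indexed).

DM@0: {C} ∪ {T} = {C,T} (union, +1)
TZ@0: {A} ∪ {C} = {A,C} (union, +1)
DMTZ@0: {C,T} ∩ {A,C} = {C} (intersection, +0)
DM@1: {T} ∩ {T} = {T} (intersection, +0)
TZ@1: {C} ∪ {T} = {C,T} (union, +1)
DMTZ@1: {T} ∩ {C,T} = {T} (intersection, +0)
DM@2: {A} ∪ {T} = {A,T} (union, +1)
TZ@2: {G} ∩ {G} = {G} (intersection, +0)
DMTZ@2: {A,T} ∪ {G} = {A,G,T} (union, +1)
per-site changes: [2, 1, 2]; total = 5

2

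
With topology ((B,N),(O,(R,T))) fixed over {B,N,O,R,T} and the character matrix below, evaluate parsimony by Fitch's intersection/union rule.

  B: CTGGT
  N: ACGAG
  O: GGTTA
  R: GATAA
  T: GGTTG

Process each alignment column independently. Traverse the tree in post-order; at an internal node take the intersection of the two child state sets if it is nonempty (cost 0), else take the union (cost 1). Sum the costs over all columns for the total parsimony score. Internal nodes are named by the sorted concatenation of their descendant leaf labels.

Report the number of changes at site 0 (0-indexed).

2

[col 0] BN: children B:{C}, N:{A} ∪→ {A,C}; cost 1
[col 0] RT: children R:{G}, T:{G} ∩→ {G}; cost 0
[col 0] ORT: children O:{G}, RT:{G} ∩→ {G}; cost 0
[col 0] BNORT: children BN:{A,C}, ORT:{G} ∪→ {A,C,G}; cost 1
[col 1] BN: children B:{T}, N:{C} ∪→ {C,T}; cost 1
[col 1] RT: children R:{A}, T:{G} ∪→ {A,G}; cost 1
[col 1] ORT: children O:{G}, RT:{A,G} ∩→ {G}; cost 0
[col 1] BNORT: children BN:{C,T}, ORT:{G} ∪→ {C,G,T}; cost 1
[col 2] BN: children B:{G}, N:{G} ∩→ {G}; cost 0
[col 2] RT: children R:{T}, T:{T} ∩→ {T}; cost 0
[col 2] ORT: children O:{T}, RT:{T} ∩→ {T}; cost 0
[col 2] BNORT: children BN:{G}, ORT:{T} ∪→ {G,T}; cost 1
[col 3] BN: children B:{G}, N:{A} ∪→ {A,G}; cost 1
[col 3] RT: children R:{A}, T:{T} ∪→ {A,T}; cost 1
[col 3] ORT: children O:{T}, RT:{A,T} ∩→ {T}; cost 0
[col 3] BNORT: children BN:{A,G}, ORT:{T} ∪→ {A,G,T}; cost 1
[col 4] BN: children B:{T}, N:{G} ∪→ {G,T}; cost 1
[col 4] RT: children R:{A}, T:{G} ∪→ {A,G}; cost 1
[col 4] ORT: children O:{A}, RT:{A,G} ∩→ {A}; cost 0
[col 4] BNORT: children BN:{G,T}, ORT:{A} ∪→ {A,G,T}; cost 1
per-site changes: [2, 3, 1, 3, 3]; total = 12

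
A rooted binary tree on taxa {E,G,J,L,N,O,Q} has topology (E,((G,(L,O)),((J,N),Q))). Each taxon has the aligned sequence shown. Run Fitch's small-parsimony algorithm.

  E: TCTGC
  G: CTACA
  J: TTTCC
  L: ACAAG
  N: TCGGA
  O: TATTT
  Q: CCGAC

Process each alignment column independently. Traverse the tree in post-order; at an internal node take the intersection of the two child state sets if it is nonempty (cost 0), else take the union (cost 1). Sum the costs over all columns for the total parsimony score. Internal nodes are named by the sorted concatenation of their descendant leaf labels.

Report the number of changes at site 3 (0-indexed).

[col 0] LO: children L:{A}, O:{T} ∪→ {A,T}; cost 1
[col 0] GLO: children G:{C}, LO:{A,T} ∪→ {A,C,T}; cost 1
[col 0] JN: children J:{T}, N:{T} ∩→ {T}; cost 0
[col 0] JNQ: children JN:{T}, Q:{C} ∪→ {C,T}; cost 1
[col 0] GJLNOQ: children GLO:{A,C,T}, JNQ:{C,T} ∩→ {C,T}; cost 0
[col 0] EGJLNOQ: children E:{T}, GJLNOQ:{C,T} ∩→ {T}; cost 0
[col 1] LO: children L:{C}, O:{A} ∪→ {A,C}; cost 1
[col 1] GLO: children G:{T}, LO:{A,C} ∪→ {A,C,T}; cost 1
[col 1] JN: children J:{T}, N:{C} ∪→ {C,T}; cost 1
[col 1] JNQ: children JN:{C,T}, Q:{C} ∩→ {C}; cost 0
[col 1] GJLNOQ: children GLO:{A,C,T}, JNQ:{C} ∩→ {C}; cost 0
[col 1] EGJLNOQ: children E:{C}, GJLNOQ:{C} ∩→ {C}; cost 0
[col 2] LO: children L:{A}, O:{T} ∪→ {A,T}; cost 1
[col 2] GLO: children G:{A}, LO:{A,T} ∩→ {A}; cost 0
[col 2] JN: children J:{T}, N:{G} ∪→ {G,T}; cost 1
[col 2] JNQ: children JN:{G,T}, Q:{G} ∩→ {G}; cost 0
[col 2] GJLNOQ: children GLO:{A}, JNQ:{G} ∪→ {A,G}; cost 1
[col 2] EGJLNOQ: children E:{T}, GJLNOQ:{A,G} ∪→ {A,G,T}; cost 1
[col 3] LO: children L:{A}, O:{T} ∪→ {A,T}; cost 1
[col 3] GLO: children G:{C}, LO:{A,T} ∪→ {A,C,T}; cost 1
[col 3] JN: children J:{C}, N:{G} ∪→ {C,G}; cost 1
[col 3] JNQ: children JN:{C,G}, Q:{A} ∪→ {A,C,G}; cost 1
[col 3] GJLNOQ: children GLO:{A,C,T}, JNQ:{A,C,G} ∩→ {A,C}; cost 0
[col 3] EGJLNOQ: children E:{G}, GJLNOQ:{A,C} ∪→ {A,C,G}; cost 1
[col 4] LO: children L:{G}, O:{T} ∪→ {G,T}; cost 1
[col 4] GLO: children G:{A}, LO:{G,T} ∪→ {A,G,T}; cost 1
[col 4] JN: children J:{C}, N:{A} ∪→ {A,C}; cost 1
[col 4] JNQ: children JN:{A,C}, Q:{C} ∩→ {C}; cost 0
[col 4] GJLNOQ: children GLO:{A,G,T}, JNQ:{C} ∪→ {A,C,G,T}; cost 1
[col 4] EGJLNOQ: children E:{C}, GJLNOQ:{A,C,G,T} ∩→ {C}; cost 0
per-site changes: [3, 3, 4, 5, 4]; total = 19

5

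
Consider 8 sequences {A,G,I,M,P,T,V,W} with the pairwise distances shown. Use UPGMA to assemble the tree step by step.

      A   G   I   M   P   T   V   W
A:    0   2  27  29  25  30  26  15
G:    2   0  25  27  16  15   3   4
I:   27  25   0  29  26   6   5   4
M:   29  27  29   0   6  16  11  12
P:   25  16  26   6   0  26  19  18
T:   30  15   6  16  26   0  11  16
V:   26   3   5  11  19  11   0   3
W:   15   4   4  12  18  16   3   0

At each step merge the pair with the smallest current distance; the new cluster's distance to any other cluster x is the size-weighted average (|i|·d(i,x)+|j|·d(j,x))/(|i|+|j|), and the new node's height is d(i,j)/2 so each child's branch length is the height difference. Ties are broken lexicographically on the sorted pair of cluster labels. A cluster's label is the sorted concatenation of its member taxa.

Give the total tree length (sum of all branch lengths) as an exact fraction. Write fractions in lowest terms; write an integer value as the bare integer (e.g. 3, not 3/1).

2087/48

iteration 1: select A,G (d=2); attach at lengths (1, 1); label the merged cluster AG
  updated: d(AG,I)=26, d(AG,M)=28, d(AG,P)=41/2, d(AG,T)=45/2, d(AG,V)=29/2, d(AG,W)=19/2
iteration 2: select V,W (d=3); attach at lengths (3/2, 3/2); label the merged cluster VW
  updated: d(AG,VW)=12, d(I,VW)=9/2, d(M,VW)=23/2, d(P,VW)=37/2, d(T,VW)=27/2
iteration 3: select I,VW (d=9/2); attach at lengths (9/4, 3/4); label the merged cluster IVW
  updated: d(AG,IVW)=50/3, d(IVW,M)=52/3, d(IVW,P)=21, d(IVW,T)=11
iteration 4: select M,P (d=6); attach at lengths (3, 3); label the merged cluster MP
  updated: d(AG,MP)=97/4, d(IVW,MP)=115/6, d(MP,T)=21
iteration 5: select IVW,T (d=11); attach at lengths (13/4, 11/2); label the merged cluster ITVW
  updated: d(AG,ITVW)=145/8, d(ITVW,MP)=157/8
iteration 6: select AG,ITVW (d=145/8); attach at lengths (129/16, 57/16); label the merged cluster AGITVW
  updated: d(AGITVW,MP)=127/6
iteration 7: select AGITVW,MP (d=127/6); attach at lengths (73/48, 91/12); label the merged cluster AGIMPTVW
final tree: (((A:1,G:1):129/16,((I:9/4,(V:3/2,W:3/2):3/4):13/4,T:11/2):57/16):73/48,(M:3,P:3):91/12)
total length: 2087/48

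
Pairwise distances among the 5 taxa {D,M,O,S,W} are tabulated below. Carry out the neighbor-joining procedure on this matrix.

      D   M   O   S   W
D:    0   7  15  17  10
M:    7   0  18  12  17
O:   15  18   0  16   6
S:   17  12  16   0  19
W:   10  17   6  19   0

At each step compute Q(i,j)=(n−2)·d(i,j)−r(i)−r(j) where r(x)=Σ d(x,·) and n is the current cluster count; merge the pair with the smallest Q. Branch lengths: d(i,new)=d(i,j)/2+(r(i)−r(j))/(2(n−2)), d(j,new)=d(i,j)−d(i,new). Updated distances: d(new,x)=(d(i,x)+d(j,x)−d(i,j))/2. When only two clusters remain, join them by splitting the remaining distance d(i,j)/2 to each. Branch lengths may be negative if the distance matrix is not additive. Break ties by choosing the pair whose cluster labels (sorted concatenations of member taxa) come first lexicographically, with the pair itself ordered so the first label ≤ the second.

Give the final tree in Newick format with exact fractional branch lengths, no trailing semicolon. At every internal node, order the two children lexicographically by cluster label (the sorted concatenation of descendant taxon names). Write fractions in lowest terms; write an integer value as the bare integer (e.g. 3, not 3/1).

iteration 1: select O,W (d=6, Q=-89); attach at lengths (7/2, 5/2); label the merged cluster OW
  updated: d(D,OW)=19/2, d(M,OW)=29/2, d(OW,S)=29/2
iteration 2: select D,M (d=7, Q=-53); attach at lengths (7/2, 7/2); label the merged cluster DM
  updated: d(DM,OW)=17/2, d(DM,S)=11
iteration 3: select DM,OW (d=17/2, Q=-34); attach at lengths (5/2, 6); label the merged cluster DMOW
  updated: d(DMOW,S)=17/2
iteration 4: select DMOW,S (d=17/2); attach at lengths (17/4, 17/4); label the merged cluster DMOSW
final tree: (((D:7/2,M:7/2):5/2,(O:7/2,W:5/2):6):17/4,S:17/4)
total length: 30

(((D:7/2,M:7/2):5/2,(O:7/2,W:5/2):6):17/4,S:17/4)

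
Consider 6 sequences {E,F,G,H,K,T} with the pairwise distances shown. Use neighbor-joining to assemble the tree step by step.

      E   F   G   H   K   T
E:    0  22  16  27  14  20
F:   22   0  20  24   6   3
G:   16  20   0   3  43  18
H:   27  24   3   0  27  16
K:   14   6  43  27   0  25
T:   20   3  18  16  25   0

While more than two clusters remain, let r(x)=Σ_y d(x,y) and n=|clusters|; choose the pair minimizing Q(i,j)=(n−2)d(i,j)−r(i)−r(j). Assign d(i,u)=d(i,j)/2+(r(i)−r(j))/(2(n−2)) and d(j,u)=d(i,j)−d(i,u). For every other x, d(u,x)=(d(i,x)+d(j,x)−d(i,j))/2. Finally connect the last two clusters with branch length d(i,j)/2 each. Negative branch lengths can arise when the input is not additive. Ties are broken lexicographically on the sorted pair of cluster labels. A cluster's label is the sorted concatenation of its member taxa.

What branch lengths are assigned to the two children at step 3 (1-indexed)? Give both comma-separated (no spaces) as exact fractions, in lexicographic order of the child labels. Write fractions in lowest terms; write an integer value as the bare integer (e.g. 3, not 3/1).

iteration 1: select G,H (d=3, Q=-185); attach at lengths (15/8, 9/8); label the merged cluster GH
  updated: d(E,GH)=20, d(F,GH)=41/2, d(GH,K)=67/2, d(GH,T)=31/2
iteration 2: select E,K (d=14, Q=-225/2); attach at lengths (79/12, 89/12); label the merged cluster EK
  updated: d(EK,F)=7, d(EK,GH)=79/4, d(EK,T)=31/2
iteration 3: select EK,F (d=7, Q=-235/4); attach at lengths (103/16, 9/16); label the merged cluster EFK
  updated: d(EFK,GH)=133/8, d(EFK,T)=23/4
iteration 4: select EFK,GH (d=133/8, Q=-303/8); attach at lengths (55/16, 211/16); label the merged cluster EFGHK
  updated: d(EFGHK,T)=37/16
iteration 5: select EFGHK,T (d=37/16); attach at lengths (37/32, 37/32); label the merged cluster EFGHKT
final tree: ((((E:79/12,K:89/12):103/16,F:9/16):55/16,(G:15/8,H:9/8):211/16):37/32,T:37/32)
total length: 687/16

103/16,9/16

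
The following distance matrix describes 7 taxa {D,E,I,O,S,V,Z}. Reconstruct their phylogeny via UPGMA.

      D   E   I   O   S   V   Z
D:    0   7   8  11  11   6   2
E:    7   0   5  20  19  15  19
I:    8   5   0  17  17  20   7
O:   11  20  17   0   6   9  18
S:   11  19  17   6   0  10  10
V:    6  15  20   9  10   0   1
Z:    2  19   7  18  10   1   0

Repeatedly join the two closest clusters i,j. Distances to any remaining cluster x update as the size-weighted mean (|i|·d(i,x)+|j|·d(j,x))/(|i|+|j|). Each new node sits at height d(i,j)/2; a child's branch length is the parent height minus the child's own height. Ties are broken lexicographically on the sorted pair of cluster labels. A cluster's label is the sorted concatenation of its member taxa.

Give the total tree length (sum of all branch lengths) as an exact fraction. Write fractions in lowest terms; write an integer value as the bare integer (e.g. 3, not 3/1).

573/20

step 1: merge (V,Z) at d=1; branch lengths V→1/2, Z→1/2; new cluster VZ
  updated: d(D,VZ)=4, d(E,VZ)=17, d(I,VZ)=27/2, d(O,VZ)=27/2, d(S,VZ)=10
step 2: merge (D,VZ) at d=4; branch lengths D→2, VZ→3/2; new cluster DVZ
  updated: d(DVZ,E)=41/3, d(DVZ,I)=35/3, d(DVZ,O)=38/3, d(DVZ,S)=31/3
step 3: merge (E,I) at d=5; branch lengths E→5/2, I→5/2; new cluster EI
  updated: d(DVZ,EI)=38/3, d(EI,O)=37/2, d(EI,S)=18
step 4: merge (O,S) at d=6; branch lengths O→3, S→3; new cluster OS
  updated: d(DVZ,OS)=23/2, d(EI,OS)=73/4
step 5: merge (DVZ,OS) at d=23/2; branch lengths DVZ→15/4, OS→11/4; new cluster DOSVZ
  updated: d(DOSVZ,EI)=149/10
step 6: merge (DOSVZ,EI) at d=149/10; branch lengths DOSVZ→17/10, EI→99/20; new cluster DEIOSVZ
final tree: (((D:2,(V:1/2,Z:1/2):3/2):15/4,(O:3,S:3):11/4):17/10,(E:5/2,I:5/2):99/20)
total length: 573/20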